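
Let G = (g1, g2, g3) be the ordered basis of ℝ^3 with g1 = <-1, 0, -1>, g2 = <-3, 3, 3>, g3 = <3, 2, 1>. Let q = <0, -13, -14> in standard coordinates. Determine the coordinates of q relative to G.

We seek scalars with c_1 g1 + ... + c_3 g3 = q; equivalently solve M c = q where the columns of M are g1, ..., g3.
Gaussian elimination on [M | q] yields c = (3, -3, -2).
Check: 3g1 - 3g2 - 2g3 = <0, -13, -14>.

<3, -3, -2>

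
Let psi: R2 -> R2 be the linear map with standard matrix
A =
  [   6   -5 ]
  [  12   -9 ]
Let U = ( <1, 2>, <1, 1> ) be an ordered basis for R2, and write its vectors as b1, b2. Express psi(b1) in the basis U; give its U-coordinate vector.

<-2, -2>

Compute psi(b1) = A b1 = <-4, -6> in standard coordinates.
Then write this in U-coordinates: solve for y in y_1 b1 + y_2 b2 = <-4, -6>.
This gives y = <-2, -2>, which is column 1 of [psi]_U.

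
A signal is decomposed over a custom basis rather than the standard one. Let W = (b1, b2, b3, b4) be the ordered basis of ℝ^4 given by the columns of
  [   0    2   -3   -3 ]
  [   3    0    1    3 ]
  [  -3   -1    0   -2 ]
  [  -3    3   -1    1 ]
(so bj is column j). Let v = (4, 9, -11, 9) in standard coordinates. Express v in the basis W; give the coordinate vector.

(1, 2, -3, 3)

[v]_W is the unique c with M c = v, where M has columns b1, ..., b4.
Row-reducing the augmented matrix [M | v] gives c = (1, 2, -3, 3).
Check: b1 + 2b2 - 3b3 + 3b4 = (4, 9, -11, 9).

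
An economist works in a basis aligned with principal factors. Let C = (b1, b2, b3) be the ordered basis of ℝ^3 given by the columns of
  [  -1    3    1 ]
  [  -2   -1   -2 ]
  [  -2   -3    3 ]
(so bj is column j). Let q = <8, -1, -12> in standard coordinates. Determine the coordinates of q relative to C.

<0, 3, -1>

[q]_C is the unique c with M c = q, where M has columns b1, ..., b3.
Gaussian elimination on [M | q] yields c = (0, 3, -1).
Check: 0·b1 + 3b2 - b3 = <8, -1, -12>.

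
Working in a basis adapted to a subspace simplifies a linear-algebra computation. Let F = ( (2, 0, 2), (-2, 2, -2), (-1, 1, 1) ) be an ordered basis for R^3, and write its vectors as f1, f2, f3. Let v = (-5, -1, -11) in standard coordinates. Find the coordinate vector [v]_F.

(-3, 1, -3)

We seek scalars with c_1 f1 + ... + c_3 f3 = v; equivalently solve M c = v where the columns of M are f1, ..., f3.
Solving this 3x3 system gives c = (-3, 1, -3).
Check: -3f1 + f2 - 3f3 = (-5, -1, -11).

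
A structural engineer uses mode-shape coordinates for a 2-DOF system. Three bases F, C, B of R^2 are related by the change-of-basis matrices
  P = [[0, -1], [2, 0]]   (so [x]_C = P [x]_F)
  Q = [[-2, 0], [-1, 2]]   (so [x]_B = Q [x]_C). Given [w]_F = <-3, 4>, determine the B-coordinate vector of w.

Apply P to get C-coordinates <-4, -6>, then Q to get B-coordinates.
The result is [w]_B = <8, -8>.

<8, -8>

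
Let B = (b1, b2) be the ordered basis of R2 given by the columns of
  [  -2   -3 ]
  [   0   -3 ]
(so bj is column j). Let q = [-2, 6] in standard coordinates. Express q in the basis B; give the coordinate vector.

[q]_B is the unique c with M c = q, where M has columns b1, b2.
System: -2c_1 - 3c_2 = -2, 0c_1 - 3c_2 = 6; solving gives c_1 = 4, c_2 = -2.
Check: 4b1 - 2b2 = [-2, 6].

[4, -2]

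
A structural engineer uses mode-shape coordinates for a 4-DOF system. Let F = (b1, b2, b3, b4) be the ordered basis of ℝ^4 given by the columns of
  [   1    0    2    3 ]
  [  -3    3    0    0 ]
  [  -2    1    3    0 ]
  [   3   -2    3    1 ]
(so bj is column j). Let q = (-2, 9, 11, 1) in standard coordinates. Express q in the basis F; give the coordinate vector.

(1, 4, 3, -3)

Write q = c_1 b1 + ... + c_4 b4 and solve for the c_i.
Gaussian elimination on [M | q] yields c = (1, 4, 3, -3).
Check: b1 + 4b2 + 3b3 - 3b4 = (-2, 9, 11, 1).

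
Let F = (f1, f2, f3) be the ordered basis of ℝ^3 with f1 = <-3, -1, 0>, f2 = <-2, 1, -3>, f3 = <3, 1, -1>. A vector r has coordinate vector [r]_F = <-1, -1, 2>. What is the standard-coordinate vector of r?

The coordinates say r = -f1 - f2 + 2f3; adding the scaled basis vectors gives <11, 2, 1>.

<11, 2, 1>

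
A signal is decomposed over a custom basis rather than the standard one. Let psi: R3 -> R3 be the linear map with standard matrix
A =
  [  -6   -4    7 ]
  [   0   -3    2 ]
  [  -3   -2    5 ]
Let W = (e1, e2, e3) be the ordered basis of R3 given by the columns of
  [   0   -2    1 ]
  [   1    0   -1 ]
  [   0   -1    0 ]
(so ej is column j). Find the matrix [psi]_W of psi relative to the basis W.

The j-th column of [psi]_W is [psi(ej)]_W.
psi(e1) = A e1 = <-4, -3, -2> = -3e1 + 2e2 + 0·e3, so column 1 is <-3, 2, 0>.
Repeating for e2, e3 and assembling the columns gives [[-3, 1, 3], [2, -1, 1], [0, 3, 0]].

[[-3, 1, 3], [2, -1, 1], [0, 3, 0]]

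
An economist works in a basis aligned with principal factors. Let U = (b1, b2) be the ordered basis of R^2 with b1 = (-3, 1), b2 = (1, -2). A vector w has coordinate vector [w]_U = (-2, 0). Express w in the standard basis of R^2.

(6, -2)

The coordinates say w = -2b1 + 0·b2; adding the scaled basis vectors gives (6, -2).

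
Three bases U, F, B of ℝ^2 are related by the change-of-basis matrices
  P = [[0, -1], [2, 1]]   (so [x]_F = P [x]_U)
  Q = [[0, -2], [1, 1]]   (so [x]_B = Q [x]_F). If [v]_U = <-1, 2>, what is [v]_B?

<0, -2>

First [v]_F = P [v]_U = <-2, 0>.
Then [v]_B = Q [v]_F = <0, -2>.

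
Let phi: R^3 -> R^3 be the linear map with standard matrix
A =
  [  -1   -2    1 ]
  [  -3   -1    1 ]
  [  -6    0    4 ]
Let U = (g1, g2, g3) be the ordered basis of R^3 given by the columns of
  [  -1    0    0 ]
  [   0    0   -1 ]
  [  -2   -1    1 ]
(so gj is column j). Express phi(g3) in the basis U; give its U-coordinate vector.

Compute phi(g3) = A g3 = [3, 2, 4] in standard coordinates.
Then write this in U-coordinates: solve for y in y_1 g1 + ... + y_3 g3 = [3, 2, 4].
This gives y = [-3, 0, -2], which is column 3 of [phi]_U.

[-3, 0, -2]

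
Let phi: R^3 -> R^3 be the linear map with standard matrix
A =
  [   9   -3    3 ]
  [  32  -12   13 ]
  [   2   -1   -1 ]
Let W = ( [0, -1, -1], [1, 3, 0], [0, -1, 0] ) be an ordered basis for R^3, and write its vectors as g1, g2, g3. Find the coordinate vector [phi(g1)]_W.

Column 1 of [phi]_W is the W-coordinate vector of phi(g1).
In standard coordinates phi(g1) = A g1 = [0, -1, 2].
Converting to W: [0, -1, 2] = -2g1 + 0·g2 + 3g3, so the coordinate vector is [-2, 0, 3].

[-2, 0, 3]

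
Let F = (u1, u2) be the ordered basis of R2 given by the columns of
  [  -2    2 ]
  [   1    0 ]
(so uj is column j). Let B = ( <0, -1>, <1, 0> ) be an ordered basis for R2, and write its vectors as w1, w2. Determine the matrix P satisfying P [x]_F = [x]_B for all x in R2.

[[-1, 0], [-2, 2]]

Take x = uj: its F-coordinates are the j-th standard unit vector, so P e_j — column j of P — equals [uj]_B.
u1 = -w1 - 2w2, giving column 1 = <-1, -2>; repeating for each j gives P = [[-1, 0], [-2, 2]].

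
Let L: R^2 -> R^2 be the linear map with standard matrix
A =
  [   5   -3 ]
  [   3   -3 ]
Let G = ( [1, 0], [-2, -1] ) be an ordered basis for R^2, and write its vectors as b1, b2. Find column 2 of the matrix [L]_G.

[-1, 3]

Column 2 of [L]_G is the G-coordinate vector of L(b2).
In standard coordinates L(b2) = A b2 = [-7, -3].
Converting to G: [-7, -3] = -b1 + 3b2, so the coordinate vector is [-1, 3].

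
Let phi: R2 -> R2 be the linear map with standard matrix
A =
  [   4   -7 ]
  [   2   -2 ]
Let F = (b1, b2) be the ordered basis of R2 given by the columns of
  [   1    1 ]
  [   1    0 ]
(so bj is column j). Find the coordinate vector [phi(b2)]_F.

Column 2 of [phi]_F is the F-coordinate vector of phi(b2).
In standard coordinates phi(b2) = A b2 = (4, 2).
Converting to F: (4, 2) = 2b1 + 2b2, so the coordinate vector is (2, 2).

(2, 2)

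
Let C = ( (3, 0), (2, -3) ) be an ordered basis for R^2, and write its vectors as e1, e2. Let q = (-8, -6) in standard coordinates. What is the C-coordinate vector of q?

(-4, 2)

[q]_C is the unique c with M c = q, where M has columns e1, e2.
System: 3c_1 + 2c_2 = -8, 0c_1 - 3c_2 = -6; solving gives c_1 = -4, c_2 = 2.
Check: -4e1 + 2e2 = (-8, -6).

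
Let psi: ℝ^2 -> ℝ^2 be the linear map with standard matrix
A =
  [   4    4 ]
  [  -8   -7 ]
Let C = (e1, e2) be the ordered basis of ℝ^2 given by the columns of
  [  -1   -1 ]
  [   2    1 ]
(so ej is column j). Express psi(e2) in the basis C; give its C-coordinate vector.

Column 2 of [psi]_C is the C-coordinate vector of psi(e2).
In standard coordinates psi(e2) = A e2 = <0, 1>.
Converting to C: <0, 1> = e1 - e2, so the coordinate vector is <1, -1>.

<1, -1>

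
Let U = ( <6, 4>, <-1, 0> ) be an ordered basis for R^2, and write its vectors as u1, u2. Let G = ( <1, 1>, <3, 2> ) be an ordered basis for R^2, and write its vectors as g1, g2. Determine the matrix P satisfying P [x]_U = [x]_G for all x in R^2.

Let M have columns uj and N have columns gj. Then for every x, N [x]_G = x = M [x]_U, so P = N^(-1) M.
Since det N = -1, N^(-1) has integer entries; multiplying gives P = [[0, 2], [2, -1]].

[[0, 2], [2, -1]]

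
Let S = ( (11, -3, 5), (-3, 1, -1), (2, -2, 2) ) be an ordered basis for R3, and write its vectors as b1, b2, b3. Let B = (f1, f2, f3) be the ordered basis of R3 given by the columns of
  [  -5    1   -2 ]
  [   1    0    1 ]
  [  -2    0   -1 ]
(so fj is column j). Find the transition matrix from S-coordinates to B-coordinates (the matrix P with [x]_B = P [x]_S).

[[-2, 0, 0], [-1, -1, -2], [-1, 1, -2]]

Let M have columns bj and N have columns fj. Then for every x, N [x]_B = x = M [x]_S, so P = N^(-1) M.
Since det N = -1, N^(-1) has integer entries; multiplying gives P = [[-2, 0, 0], [-1, -1, -2], [-1, 1, -2]].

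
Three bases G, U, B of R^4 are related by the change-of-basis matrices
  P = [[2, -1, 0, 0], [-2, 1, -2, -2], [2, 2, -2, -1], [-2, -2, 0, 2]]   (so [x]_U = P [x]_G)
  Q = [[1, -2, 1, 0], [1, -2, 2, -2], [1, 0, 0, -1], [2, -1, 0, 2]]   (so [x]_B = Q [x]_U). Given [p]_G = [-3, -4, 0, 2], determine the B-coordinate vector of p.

Composing the changes, [p]_B = Q P [p]_G.
Q P = [[8, -1, 2, 3], [14, 5, 0, -2], [4, 1, 0, -2], [2, -7, 2, 6]]; applying this to [-3, -4, 0, 2] gives [-14, -66, -20, 34].

[-14, -66, -20, 34]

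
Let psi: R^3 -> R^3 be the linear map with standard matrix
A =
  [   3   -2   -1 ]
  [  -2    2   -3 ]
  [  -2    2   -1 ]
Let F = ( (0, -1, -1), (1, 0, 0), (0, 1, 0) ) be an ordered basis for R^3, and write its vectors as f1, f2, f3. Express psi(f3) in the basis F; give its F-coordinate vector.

(-2, -2, 0)

Compute psi(f3) = A f3 = (-2, 2, 2) in standard coordinates.
Then write this in F-coordinates: solve for y in y_1 f1 + ... + y_3 f3 = (-2, 2, 2).
This gives y = (-2, -2, 0), which is column 3 of [psi]_F.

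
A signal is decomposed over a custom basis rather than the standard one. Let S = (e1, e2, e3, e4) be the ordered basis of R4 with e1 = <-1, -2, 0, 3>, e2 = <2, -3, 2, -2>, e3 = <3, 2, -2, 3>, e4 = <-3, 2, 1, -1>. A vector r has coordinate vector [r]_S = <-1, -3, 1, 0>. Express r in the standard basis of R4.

<-2, 13, -8, 6>

By definition r = -e1 - 3e2 + e3 + 0·e4.
Summing componentwise gives <-2, 13, -8, 6>.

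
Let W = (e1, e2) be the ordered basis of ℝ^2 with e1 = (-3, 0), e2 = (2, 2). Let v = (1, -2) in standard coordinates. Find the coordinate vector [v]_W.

We seek scalars with c_1 e1 + c_2 e2 = v; equivalently solve M c = v where the columns of M are e1, e2.
System: -3c_1 + 2c_2 = 1, 0c_1 + 2c_2 = -2; solving gives c_1 = -1, c_2 = -1.
Check: -e1 - e2 = (1, -2).

(-1, -1)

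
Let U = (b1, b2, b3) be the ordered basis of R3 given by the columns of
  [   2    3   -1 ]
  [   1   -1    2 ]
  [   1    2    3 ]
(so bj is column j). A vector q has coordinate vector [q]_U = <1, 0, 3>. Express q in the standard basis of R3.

<-1, 7, 10>

By definition q = b1 + 0·b2 + 3b3.
Summing componentwise gives <-1, 7, 10>.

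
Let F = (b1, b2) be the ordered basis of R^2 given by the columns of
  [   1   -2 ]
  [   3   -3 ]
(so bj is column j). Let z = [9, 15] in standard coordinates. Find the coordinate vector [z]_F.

[z]_F is the unique c with M c = z, where M has columns b1, b2.
System: c_1 - 2c_2 = 9, 3c_1 - 3c_2 = 15; solving gives c_1 = 1, c_2 = -4.
Check: b1 - 4b2 = [9, 15].

[1, -4]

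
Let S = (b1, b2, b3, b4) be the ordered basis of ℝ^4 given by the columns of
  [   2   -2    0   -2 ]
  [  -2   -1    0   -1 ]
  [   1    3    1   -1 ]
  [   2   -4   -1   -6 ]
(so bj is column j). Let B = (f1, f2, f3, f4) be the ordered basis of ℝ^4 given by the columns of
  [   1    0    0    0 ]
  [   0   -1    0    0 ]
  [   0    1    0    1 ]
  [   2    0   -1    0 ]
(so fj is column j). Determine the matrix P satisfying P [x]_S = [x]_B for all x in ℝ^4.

Column j of P is [bj]_B, since P maps S-coordinates to B-coordinates.
Expressing b1 in B: b1 = 2f1 + 2f2 + 2f3 - f4, so column 1 of P is [2, 2, 2, -1].
Doing the same for each bj gives P = [[2, -2, 0, -2], [2, 1, 0, 1], [2, 0, 1, 2], [-1, 2, 1, -2]].

[[2, -2, 0, -2], [2, 1, 0, 1], [2, 0, 1, 2], [-1, 2, 1, -2]]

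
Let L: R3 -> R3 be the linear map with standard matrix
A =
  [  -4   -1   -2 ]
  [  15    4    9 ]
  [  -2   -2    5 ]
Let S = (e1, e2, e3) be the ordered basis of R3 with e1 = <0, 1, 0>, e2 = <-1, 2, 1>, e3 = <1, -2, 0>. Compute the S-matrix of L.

The j-th column of [L]_S is [L(ej)]_S.
L(e1) = A e1 = <-1, 4, -2> = 2e1 - 2e2 - 3e3, so column 1 is <2, -2, -3>.
Repeating for e2, e3 and assembling the columns gives [[2, 2, 3], [-2, 3, 2], [-3, 3, 0]].

[[2, 2, 3], [-2, 3, 2], [-3, 3, 0]]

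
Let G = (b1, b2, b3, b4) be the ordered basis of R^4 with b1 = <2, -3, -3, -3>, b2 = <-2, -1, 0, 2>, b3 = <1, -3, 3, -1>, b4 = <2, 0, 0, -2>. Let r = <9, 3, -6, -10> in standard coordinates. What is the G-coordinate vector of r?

We seek scalars with c_1 b1 + ... + c_4 b4 = r; equivalently solve M c = r where the columns of M are b1, ..., b4.
Row-reducing the augmented matrix [M | r] gives c = (1, -3, -1, 1).
Check: b1 - 3b2 - b3 + b4 = <9, 3, -6, -10>.

<1, -3, -1, 1>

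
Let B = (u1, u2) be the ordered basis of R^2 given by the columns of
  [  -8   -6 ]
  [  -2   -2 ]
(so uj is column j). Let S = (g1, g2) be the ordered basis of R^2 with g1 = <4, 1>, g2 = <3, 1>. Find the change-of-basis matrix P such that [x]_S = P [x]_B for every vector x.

[[-2, 0], [0, -2]]

Let M have columns uj and N have columns gj. Then for every x, N [x]_S = x = M [x]_B, so P = N^(-1) M.
Since det N = 1, N^(-1) has integer entries; multiplying gives P = [[-2, 0], [0, -2]].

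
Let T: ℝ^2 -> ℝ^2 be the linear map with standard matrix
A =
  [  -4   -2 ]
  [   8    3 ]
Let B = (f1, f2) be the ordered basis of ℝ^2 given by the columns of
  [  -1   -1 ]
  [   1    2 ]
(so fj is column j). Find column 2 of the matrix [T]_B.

Column 2 of [T]_B is the B-coordinate vector of T(f2).
In standard coordinates T(f2) = A f2 = (0, -2).
Converting to B: (0, -2) = 2f1 - 2f2, so the coordinate vector is (2, -2).

(2, -2)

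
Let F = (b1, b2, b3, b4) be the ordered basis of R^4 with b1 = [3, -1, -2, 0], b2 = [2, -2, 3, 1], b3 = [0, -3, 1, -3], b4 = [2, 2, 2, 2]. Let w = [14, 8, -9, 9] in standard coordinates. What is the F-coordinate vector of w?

[4, -1, -2, 2]

[w]_F is the unique c with M c = w, where M has columns b1, ..., b4.
Row-reducing the augmented matrix [M | w] gives c = (4, -1, -2, 2).
Check: 4b1 - b2 - 2b3 + 2b4 = [14, 8, -9, 9].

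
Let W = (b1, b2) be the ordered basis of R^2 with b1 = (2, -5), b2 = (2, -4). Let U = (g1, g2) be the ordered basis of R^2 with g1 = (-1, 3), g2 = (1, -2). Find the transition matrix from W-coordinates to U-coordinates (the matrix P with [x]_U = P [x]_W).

Take x = bj: its W-coordinates are the j-th standard unit vector, so P e_j — column j of P — equals [bj]_U.
b1 = -g1 + g2, giving column 1 = (-1, 1); repeating for each j gives P = [[-1, 0], [1, 2]].

[[-1, 0], [1, 2]]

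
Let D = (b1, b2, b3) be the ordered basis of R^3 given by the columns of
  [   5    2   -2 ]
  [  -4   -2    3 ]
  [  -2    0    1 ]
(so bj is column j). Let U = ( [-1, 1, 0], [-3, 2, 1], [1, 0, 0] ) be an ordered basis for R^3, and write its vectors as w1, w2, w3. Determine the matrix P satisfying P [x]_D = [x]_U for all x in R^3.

Column j of P is [bj]_U, since P maps D-coordinates to U-coordinates.
Expressing b1 in U: b1 = 0·w1 - 2w2 - w3, so column 1 of P is [0, -2, -1].
Doing the same for each bj gives P = [[0, -2, 1], [-2, 0, 1], [-1, 0, 2]].

[[0, -2, 1], [-2, 0, 1], [-1, 0, 2]]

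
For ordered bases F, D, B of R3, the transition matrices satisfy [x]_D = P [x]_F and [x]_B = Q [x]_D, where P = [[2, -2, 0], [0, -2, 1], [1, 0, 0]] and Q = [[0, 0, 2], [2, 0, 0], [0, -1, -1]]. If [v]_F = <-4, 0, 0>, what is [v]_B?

<-8, -16, 4>

Composing the changes, [v]_B = Q P [v]_F.
Q P = [[2, 0, 0], [4, -4, 0], [-1, 2, -1]]; applying this to <-4, 0, 0> gives <-8, -16, 4>.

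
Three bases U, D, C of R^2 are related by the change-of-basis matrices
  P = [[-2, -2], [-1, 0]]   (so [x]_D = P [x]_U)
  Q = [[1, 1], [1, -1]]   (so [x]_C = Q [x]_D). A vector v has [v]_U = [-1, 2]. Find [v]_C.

First [v]_D = P [v]_U = [-2, 1].
Then [v]_C = Q [v]_D = [-1, -3].

[-1, -3]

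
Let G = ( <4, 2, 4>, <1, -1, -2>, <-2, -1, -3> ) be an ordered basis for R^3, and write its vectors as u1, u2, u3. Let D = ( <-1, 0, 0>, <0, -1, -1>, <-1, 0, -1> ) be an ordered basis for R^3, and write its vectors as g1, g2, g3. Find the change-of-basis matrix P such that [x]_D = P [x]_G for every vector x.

Column j of P is [uj]_D, since P maps G-coordinates to D-coordinates.
Expressing u1 in D: u1 = -2g1 - 2g2 - 2g3, so column 1 of P is <-2, -2, -2>.
Doing the same for each uj gives P = [[-2, -2, 0], [-2, 1, 1], [-2, 1, 2]].

[[-2, -2, 0], [-2, 1, 1], [-2, 1, 2]]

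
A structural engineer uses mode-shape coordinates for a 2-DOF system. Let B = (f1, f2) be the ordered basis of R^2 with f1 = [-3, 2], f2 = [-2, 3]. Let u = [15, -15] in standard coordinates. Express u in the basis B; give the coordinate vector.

[-3, -3]

We seek scalars with c_1 f1 + c_2 f2 = u; equivalently solve M c = u where the columns of M are f1, f2.
System: -3c_1 - 2c_2 = 15, 2c_1 + 3c_2 = -15; solving gives c_1 = -3, c_2 = -3.
Check: -3f1 - 3f2 = [15, -15].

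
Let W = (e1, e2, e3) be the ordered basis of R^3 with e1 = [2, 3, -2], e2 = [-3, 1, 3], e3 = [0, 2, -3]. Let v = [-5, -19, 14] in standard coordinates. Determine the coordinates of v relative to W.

[-4, -1, -3]

[v]_W is the unique c with M c = v, where M has columns e1, ..., e3.
Row-reducing the augmented matrix [M | v] gives c = (-4, -1, -3).
Check: -4e1 - e2 - 3e3 = [-5, -19, 14].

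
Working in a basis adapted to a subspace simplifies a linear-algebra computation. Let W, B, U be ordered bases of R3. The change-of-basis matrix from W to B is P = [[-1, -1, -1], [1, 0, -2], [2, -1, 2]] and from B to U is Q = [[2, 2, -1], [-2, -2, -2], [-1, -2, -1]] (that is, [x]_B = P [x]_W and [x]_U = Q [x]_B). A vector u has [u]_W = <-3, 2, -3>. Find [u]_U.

<28, 14, 4>

First [u]_B = P [u]_W = <4, 3, -14>.
Then [u]_U = Q [u]_B = <28, 14, 4>.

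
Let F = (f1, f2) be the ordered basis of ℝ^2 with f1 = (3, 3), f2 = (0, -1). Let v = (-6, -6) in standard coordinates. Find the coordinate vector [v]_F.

We seek scalars with c_1 f1 + c_2 f2 = v; equivalently solve M c = v where the columns of M are f1, f2.
System: 3c_1 + 0c_2 = -6, 3c_1 - c_2 = -6; solving gives c_1 = -2, c_2 = 0.
Check: -2f1 + 0·f2 = (-6, -6).

(-2, 0)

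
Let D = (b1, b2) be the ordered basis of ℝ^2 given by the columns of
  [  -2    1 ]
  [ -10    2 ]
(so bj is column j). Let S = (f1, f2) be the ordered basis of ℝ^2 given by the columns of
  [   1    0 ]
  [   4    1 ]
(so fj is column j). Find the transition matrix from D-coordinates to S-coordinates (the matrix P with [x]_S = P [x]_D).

Take x = bj: its D-coordinates are the j-th standard unit vector, so P e_j — column j of P — equals [bj]_S.
b1 = -2f1 - 2f2, giving column 1 = [-2, -2]; repeating for each j gives P = [[-2, 1], [-2, -2]].

[[-2, 1], [-2, -2]]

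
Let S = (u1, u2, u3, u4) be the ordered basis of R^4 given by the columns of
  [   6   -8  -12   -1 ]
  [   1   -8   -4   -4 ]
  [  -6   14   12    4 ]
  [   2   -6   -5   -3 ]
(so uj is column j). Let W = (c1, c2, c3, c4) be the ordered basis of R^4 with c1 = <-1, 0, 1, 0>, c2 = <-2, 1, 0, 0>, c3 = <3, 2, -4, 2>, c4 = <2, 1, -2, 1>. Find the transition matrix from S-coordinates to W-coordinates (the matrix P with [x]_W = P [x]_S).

Let M have columns uj and N have columns cj. Then for every x, N [x]_W = x = M [x]_S, so P = N^(-1) M.
Since det N = 1, N^(-1) has integer entries; multiplying gives P = [[-2, 2, 2, -2], [-1, -2, 1, -1], [2, -2, -2, -1], [-2, -2, -1, -1]].

[[-2, 2, 2, -2], [-1, -2, 1, -1], [2, -2, -2, -1], [-2, -2, -1, -1]]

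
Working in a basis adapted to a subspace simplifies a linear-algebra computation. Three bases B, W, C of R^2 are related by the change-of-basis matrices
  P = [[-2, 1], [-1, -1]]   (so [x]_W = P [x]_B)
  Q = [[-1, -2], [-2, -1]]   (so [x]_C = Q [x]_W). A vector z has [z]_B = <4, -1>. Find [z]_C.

<15, 21>

Composing the changes, [z]_C = Q P [z]_B.
Q P = [[4, 1], [5, -1]]; applying this to <4, -1> gives <15, 21>.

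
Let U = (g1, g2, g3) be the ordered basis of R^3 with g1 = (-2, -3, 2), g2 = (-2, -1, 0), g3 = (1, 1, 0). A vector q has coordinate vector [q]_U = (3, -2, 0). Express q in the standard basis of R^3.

(-2, -7, 6)

q = M [q]_U, where M has columns g1, ..., g3.
Carrying out the matrix-vector product, q = (-2, -7, 6).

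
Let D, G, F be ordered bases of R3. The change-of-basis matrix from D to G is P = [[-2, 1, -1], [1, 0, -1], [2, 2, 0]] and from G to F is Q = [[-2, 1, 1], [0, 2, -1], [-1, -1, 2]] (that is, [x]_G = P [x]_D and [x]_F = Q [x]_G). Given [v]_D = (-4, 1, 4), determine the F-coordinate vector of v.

Composing the changes, [v]_F = Q P [v]_D.
Q P = [[7, 0, 1], [0, -2, -2], [5, 3, 2]]; applying this to (-4, 1, 4) gives (-24, -10, -9).

(-24, -10, -9)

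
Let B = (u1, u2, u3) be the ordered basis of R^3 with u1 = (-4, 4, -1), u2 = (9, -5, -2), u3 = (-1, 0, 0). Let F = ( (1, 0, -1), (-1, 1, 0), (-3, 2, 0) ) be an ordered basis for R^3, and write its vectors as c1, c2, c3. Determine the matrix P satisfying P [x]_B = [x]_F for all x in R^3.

Column j of P is [uj]_F, since P maps B-coordinates to F-coordinates.
Expressing u1 in F: u1 = c1 + 2c2 + c3, so column 1 of P is (1, 2, 1).
Doing the same for each uj gives P = [[1, 2, 0], [2, -1, -2], [1, -2, 1]].

[[1, 2, 0], [2, -1, -2], [1, -2, 1]]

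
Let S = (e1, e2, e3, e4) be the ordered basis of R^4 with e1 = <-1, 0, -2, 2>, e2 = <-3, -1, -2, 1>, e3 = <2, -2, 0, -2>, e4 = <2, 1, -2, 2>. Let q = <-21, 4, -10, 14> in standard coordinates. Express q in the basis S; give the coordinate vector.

[q]_S is the unique c with M c = q, where M has columns e1, ..., e4.
Gaussian elimination on [M | q] yields c = (1, 4, -4, 0).
Check: e1 + 4e2 - 4e3 + 0·e4 = <-21, 4, -10, 14>.

<1, 4, -4, 0>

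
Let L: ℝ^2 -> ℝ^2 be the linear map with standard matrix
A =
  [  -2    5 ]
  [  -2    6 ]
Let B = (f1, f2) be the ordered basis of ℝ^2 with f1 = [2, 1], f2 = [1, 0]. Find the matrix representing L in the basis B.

Let P have columns f1, f2. Then [L]_B = P^(-1) A P.
Here det P = -1, so P^(-1) is integer; computing A P first and then P^(-1)(A P) gives [[2, -2], [-3, 2]].

[[2, -2], [-3, 2]]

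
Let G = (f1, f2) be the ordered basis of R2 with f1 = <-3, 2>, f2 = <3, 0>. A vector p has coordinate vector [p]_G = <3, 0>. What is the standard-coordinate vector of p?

<-9, 6>

The coordinates say p = 3f1 + 0·f2; adding the scaled basis vectors gives <-9, 6>.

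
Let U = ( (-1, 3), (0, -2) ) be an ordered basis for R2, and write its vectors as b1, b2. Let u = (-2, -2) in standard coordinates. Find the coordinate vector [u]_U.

We seek scalars with c_1 b1 + c_2 b2 = u; equivalently solve M c = u where the columns of M are b1, b2.
System: -c_1 + 0c_2 = -2, 3c_1 - 2c_2 = -2; solving gives c_1 = 2, c_2 = 4.
Check: 2b1 + 4b2 = (-2, -2).

(2, 4)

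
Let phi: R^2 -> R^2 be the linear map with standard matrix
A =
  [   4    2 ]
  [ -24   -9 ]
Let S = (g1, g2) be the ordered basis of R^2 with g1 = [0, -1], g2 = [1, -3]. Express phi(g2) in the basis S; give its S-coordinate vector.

[3, -2]

Compute phi(g2) = A g2 = [-2, 3] in standard coordinates.
Then write this in S-coordinates: solve for y in y_1 g1 + y_2 g2 = [-2, 3].
This gives y = [3, -2], which is column 2 of [phi]_S.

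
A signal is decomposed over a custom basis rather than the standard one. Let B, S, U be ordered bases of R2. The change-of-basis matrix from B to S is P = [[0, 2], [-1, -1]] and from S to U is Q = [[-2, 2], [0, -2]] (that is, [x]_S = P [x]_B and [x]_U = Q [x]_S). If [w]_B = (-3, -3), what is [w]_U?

(24, -12)

First [w]_S = P [w]_B = (-6, 6).
Then [w]_U = Q [w]_S = (24, -12).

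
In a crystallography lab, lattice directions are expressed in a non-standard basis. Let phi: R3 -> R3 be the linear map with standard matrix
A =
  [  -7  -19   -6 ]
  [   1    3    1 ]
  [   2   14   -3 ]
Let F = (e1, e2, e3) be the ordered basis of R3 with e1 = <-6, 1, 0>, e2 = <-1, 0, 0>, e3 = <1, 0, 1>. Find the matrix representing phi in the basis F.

[[-3, -1, 2], [-3, -3, 0], [2, -2, -1]]

Let P have columns e1, ..., e3. Then [phi]_F = P^(-1) A P.
Here det P = 1, so P^(-1) is integer; computing A P first and then P^(-1)(A P) gives [[-3, -1, 2], [-3, -3, 0], [2, -2, -1]].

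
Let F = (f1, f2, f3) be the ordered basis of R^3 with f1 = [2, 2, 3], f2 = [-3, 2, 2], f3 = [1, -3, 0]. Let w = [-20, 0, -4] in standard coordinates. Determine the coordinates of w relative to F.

[-4, 4, 0]

Write w = c_1 f1 + ... + c_3 f3 and solve for the c_i.
Row-reducing the augmented matrix [M | w] gives c = (-4, 4, 0).
Check: -4f1 + 4f2 + 0·f3 = [-20, 0, -4].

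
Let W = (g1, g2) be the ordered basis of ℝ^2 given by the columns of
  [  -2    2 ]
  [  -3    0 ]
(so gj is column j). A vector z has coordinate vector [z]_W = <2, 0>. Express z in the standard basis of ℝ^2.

The coordinates say z = 2g1 + 0·g2; adding the scaled basis vectors gives <-4, -6>.

<-4, -6>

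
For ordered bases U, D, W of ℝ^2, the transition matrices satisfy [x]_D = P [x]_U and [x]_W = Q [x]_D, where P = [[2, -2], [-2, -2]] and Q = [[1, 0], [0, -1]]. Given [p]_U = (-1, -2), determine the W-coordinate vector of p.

Apply P to get D-coordinates (2, 6), then Q to get W-coordinates.
The result is [p]_W = (2, -6).

(2, -6)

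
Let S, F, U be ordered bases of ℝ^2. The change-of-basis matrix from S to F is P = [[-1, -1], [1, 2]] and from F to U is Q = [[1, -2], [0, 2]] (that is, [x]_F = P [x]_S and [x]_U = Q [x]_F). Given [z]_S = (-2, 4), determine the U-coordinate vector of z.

(-14, 12)

First [z]_F = P [z]_S = (-2, 6).
Then [z]_U = Q [z]_F = (-14, 12).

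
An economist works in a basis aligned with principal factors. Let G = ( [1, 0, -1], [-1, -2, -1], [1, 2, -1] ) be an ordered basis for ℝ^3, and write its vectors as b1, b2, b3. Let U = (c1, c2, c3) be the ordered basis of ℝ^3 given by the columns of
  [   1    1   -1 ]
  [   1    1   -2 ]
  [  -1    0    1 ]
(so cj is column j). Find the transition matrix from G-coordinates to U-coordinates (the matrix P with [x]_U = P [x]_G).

Let M have columns bj and N have columns cj. Then for every x, N [x]_U = x = M [x]_G, so P = N^(-1) M.
Since det N = 1, N^(-1) has integer entries; multiplying gives P = [[2, 2, 0], [0, -2, 0], [1, 1, -1]].

[[2, 2, 0], [0, -2, 0], [1, 1, -1]]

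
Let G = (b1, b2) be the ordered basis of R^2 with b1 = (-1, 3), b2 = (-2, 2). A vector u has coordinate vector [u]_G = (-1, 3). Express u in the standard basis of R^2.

(-5, 3)

By definition u = -b1 + 3b2.
Summing componentwise gives (-5, 3).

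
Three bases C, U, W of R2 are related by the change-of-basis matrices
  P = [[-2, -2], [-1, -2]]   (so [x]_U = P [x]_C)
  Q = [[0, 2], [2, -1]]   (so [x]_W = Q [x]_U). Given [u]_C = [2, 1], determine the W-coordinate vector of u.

[-8, -8]

Composing the changes, [u]_W = Q P [u]_C.
Q P = [[-2, -4], [-3, -2]]; applying this to [2, 1] gives [-8, -8].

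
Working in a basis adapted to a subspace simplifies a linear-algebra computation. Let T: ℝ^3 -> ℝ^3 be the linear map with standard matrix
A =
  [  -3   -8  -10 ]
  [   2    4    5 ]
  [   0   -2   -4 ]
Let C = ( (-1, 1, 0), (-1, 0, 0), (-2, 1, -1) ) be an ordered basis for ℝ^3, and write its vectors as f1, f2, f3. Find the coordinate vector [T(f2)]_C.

Compute T(f2) = A f2 = (3, -2, 0) in standard coordinates.
Then write this in C-coordinates: solve for y in y_1 f1 + ... + y_3 f3 = (3, -2, 0).
This gives y = (-2, -1, 0), which is column 2 of [T]_C.

(-2, -1, 0)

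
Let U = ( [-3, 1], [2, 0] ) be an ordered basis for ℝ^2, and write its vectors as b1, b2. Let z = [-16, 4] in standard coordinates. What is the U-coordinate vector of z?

[4, -2]

[z]_U is the unique c with M c = z, where M has columns b1, b2.
System: -3c_1 + 2c_2 = -16, c_1 + 0c_2 = 4; solving gives c_1 = 4, c_2 = -2.
Check: 4b1 - 2b2 = [-16, 4].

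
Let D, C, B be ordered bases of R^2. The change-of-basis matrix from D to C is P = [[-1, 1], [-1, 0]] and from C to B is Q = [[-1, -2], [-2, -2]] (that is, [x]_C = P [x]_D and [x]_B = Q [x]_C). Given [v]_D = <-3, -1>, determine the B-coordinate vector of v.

Composing the changes, [v]_B = Q P [v]_D.
Q P = [[3, -1], [4, -2]]; applying this to <-3, -1> gives <-8, -10>.

<-8, -10>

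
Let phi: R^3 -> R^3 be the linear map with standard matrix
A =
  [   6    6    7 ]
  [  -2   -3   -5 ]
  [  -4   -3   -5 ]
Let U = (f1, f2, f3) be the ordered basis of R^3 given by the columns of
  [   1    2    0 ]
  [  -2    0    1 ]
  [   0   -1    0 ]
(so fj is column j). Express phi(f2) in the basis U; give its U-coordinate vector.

<-1, 3, -1>

Column 2 of [phi]_U is the U-coordinate vector of phi(f2).
In standard coordinates phi(f2) = A f2 = <5, 1, -3>.
Converting to U: <5, 1, -3> = -f1 + 3f2 - f3, so the coordinate vector is <-1, 3, -1>.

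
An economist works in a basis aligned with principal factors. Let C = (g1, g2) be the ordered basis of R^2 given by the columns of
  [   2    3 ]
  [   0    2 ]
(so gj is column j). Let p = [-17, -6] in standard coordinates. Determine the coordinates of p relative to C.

[-4, -3]

Write p = c_1 g1 + c_2 g2 and solve for the c_i.
System: 2c_1 + 3c_2 = -17, 0c_1 + 2c_2 = -6; solving gives c_1 = -4, c_2 = -3.
Check: -4g1 - 3g2 = [-17, -6].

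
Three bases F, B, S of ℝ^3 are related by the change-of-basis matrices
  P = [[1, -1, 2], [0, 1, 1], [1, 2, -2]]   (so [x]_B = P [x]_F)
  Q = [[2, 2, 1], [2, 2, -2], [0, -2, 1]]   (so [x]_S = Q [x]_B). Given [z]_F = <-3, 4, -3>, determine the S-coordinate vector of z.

<-13, -46, 9>

Composing the changes, [z]_S = Q P [z]_F.
Q P = [[3, 2, 4], [0, -4, 10], [1, 0, -4]]; applying this to <-3, 4, -3> gives <-13, -46, 9>.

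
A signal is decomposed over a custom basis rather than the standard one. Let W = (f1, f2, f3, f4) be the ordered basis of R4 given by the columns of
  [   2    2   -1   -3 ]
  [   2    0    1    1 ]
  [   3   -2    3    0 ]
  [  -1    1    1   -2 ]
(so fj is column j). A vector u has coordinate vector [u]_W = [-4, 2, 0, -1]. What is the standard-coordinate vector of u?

By definition u = -4f1 + 2f2 + 0·f3 - f4.
Summing componentwise gives [-1, -9, -16, 8].

[-1, -9, -16, 8]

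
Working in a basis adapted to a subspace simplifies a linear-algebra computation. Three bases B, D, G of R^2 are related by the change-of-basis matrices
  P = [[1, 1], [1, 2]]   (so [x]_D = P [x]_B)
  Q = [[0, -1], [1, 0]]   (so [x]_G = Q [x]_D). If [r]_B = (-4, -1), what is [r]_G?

(6, -5)

First [r]_D = P [r]_B = (-5, -6).
Then [r]_G = Q [r]_D = (6, -5).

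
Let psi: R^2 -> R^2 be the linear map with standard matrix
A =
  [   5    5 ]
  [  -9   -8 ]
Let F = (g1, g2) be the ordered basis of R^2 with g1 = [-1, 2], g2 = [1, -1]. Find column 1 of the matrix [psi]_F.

[-2, 3]

Compute psi(g1) = A g1 = [5, -7] in standard coordinates.
Then write this in F-coordinates: solve for y in y_1 g1 + y_2 g2 = [5, -7].
This gives y = [-2, 3], which is column 1 of [psi]_F.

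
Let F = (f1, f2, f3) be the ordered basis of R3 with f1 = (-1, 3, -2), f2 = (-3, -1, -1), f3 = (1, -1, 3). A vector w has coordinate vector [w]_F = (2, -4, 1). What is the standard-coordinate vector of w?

By definition w = 2f1 - 4f2 + f3.
Summing componentwise gives (11, 9, 3).

(11, 9, 3)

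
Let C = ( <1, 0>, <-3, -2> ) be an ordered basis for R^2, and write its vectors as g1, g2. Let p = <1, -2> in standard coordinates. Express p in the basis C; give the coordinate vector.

Write p = c_1 g1 + c_2 g2 and solve for the c_i.
System: c_1 - 3c_2 = 1, 0c_1 - 2c_2 = -2; solving gives c_1 = 4, c_2 = 1.
Check: 4g1 + g2 = <1, -2>.

<4, 1>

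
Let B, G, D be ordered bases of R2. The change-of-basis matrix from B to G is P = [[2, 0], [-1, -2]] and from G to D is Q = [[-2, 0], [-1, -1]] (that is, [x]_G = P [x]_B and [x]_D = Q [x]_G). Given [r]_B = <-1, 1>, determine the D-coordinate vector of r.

<4, 3>

First [r]_G = P [r]_B = <-2, -1>.
Then [r]_D = Q [r]_G = <4, 3>.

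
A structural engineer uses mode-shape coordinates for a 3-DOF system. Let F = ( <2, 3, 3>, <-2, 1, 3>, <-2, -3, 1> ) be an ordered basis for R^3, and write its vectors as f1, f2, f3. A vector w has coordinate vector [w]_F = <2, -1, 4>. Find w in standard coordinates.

<-2, -7, 7>

w = M [w]_F, where M has columns f1, ..., f3.
Carrying out the matrix-vector product, w = <-2, -7, 7>.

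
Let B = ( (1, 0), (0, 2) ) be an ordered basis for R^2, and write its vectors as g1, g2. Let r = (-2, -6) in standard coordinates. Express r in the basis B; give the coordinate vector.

(-2, -3)

Write r = c_1 g1 + c_2 g2 and solve for the c_i.
System: c_1 + 0c_2 = -2, 0c_1 + 2c_2 = -6; solving gives c_1 = -2, c_2 = -3.
Check: -2g1 - 3g2 = (-2, -6).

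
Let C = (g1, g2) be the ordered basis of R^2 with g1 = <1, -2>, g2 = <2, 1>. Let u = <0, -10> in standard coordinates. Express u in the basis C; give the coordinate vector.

<4, -2>

Write u = c_1 g1 + c_2 g2 and solve for the c_i.
System: c_1 + 2c_2 = 0, -2c_1 + c_2 = -10; solving gives c_1 = 4, c_2 = -2.
Check: 4g1 - 2g2 = <0, -10>.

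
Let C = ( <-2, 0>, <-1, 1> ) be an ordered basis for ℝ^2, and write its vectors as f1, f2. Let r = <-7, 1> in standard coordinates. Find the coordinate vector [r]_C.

We seek scalars with c_1 f1 + c_2 f2 = r; equivalently solve M c = r where the columns of M are f1, f2.
System: -2c_1 - c_2 = -7, 0c_1 + c_2 = 1; solving gives c_1 = 3, c_2 = 1.
Check: 3f1 + f2 = <-7, 1>.

<3, 1>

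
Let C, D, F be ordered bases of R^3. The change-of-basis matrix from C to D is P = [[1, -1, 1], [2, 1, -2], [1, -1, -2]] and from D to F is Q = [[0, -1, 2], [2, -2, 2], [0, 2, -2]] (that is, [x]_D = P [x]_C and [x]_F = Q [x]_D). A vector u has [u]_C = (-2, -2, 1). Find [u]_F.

First [u]_D = P [u]_C = (1, -8, -2).
Then [u]_F = Q [u]_D = (4, 14, -12).

(4, 14, -12)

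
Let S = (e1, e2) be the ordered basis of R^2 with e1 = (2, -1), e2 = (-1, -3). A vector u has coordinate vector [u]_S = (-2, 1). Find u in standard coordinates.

(-5, -1)

The coordinates say u = -2e1 + e2; adding the scaled basis vectors gives (-5, -1).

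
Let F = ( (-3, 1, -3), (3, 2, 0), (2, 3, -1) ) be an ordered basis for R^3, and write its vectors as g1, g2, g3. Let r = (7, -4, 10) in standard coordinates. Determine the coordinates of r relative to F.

(-4, -3, 2)

Write r = c_1 g1 + ... + c_3 g3 and solve for the c_i.
Row-reducing the augmented matrix [M | r] gives c = (-4, -3, 2).
Check: -4g1 - 3g2 + 2g3 = (7, -4, 10).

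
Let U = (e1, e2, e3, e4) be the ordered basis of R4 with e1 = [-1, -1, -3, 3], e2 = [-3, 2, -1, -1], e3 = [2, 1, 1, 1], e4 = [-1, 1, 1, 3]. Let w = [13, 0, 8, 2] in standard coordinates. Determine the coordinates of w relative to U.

[-1, -2, 3, 0]

We seek scalars with c_1 e1 + ... + c_4 e4 = w; equivalently solve M c = w where the columns of M are e1, ..., e4.
Solving this 4x4 system gives c = (-1, -2, 3, 0).
Check: -e1 - 2e2 + 3e3 + 0·e4 = [13, 0, 8, 2].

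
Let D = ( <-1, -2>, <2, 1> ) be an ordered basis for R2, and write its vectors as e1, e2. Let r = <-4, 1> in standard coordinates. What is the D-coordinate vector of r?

We seek scalars with c_1 e1 + c_2 e2 = r; equivalently solve M c = r where the columns of M are e1, e2.
System: -c_1 + 2c_2 = -4, -2c_1 + c_2 = 1; solving gives c_1 = -2, c_2 = -3.
Check: -2e1 - 3e2 = <-4, 1>.

<-2, -3>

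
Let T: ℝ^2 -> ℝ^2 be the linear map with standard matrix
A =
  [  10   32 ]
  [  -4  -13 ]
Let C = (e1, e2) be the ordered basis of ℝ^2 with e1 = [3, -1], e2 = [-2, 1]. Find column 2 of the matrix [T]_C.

[2, -3]

Column 2 of [T]_C is the C-coordinate vector of T(e2).
In standard coordinates T(e2) = A e2 = [12, -5].
Converting to C: [12, -5] = 2e1 - 3e2, so the coordinate vector is [2, -3].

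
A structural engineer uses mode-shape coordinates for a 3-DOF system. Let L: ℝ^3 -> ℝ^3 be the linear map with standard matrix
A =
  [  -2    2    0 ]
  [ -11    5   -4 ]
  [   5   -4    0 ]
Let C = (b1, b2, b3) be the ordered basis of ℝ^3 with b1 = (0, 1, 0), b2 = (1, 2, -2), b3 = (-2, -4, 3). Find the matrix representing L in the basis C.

[[1, 3, -2], [2, 0, 0], [0, -1, 2]]

Let P have columns b1, ..., b3. Then [L]_C = P^(-1) A P.
Here det P = 1, so P^(-1) is integer; computing A P first and then P^(-1)(A P) gives [[1, 3, -2], [2, 0, 0], [0, -1, 2]].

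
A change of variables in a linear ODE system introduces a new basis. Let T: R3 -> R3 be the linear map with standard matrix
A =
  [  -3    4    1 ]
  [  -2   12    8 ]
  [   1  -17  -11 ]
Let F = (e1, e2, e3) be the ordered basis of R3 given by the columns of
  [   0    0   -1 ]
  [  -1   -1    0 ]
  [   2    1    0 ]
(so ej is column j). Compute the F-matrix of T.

Let P have columns e1, ..., e3. Then [T]_F = P^(-1) A P.
Here det P = -1, so P^(-1) is integer; computing A P first and then P^(-1)(A P) gives [[-1, 2, 1], [-3, 2, -3], [2, 3, -3]].

[[-1, 2, 1], [-3, 2, -3], [2, 3, -3]]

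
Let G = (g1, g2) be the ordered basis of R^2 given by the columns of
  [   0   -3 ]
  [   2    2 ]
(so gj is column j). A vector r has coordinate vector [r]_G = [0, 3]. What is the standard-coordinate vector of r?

r = M [r]_G, where M has columns g1, g2.
Carrying out the matrix-vector product, r = [-9, 6].

[-9, 6]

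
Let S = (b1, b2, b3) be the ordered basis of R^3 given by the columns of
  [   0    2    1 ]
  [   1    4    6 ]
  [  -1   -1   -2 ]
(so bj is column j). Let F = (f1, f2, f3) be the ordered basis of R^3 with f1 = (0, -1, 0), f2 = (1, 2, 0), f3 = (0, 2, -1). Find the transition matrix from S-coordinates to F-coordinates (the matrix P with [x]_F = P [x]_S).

Take x = bj: its S-coordinates are the j-th standard unit vector, so P e_j — column j of P — equals [bj]_F.
b1 = f1 + 0·f2 + f3, giving column 1 = (1, 0, 1); repeating for each j gives P = [[1, 2, 0], [0, 2, 1], [1, 1, 2]].

[[1, 2, 0], [0, 2, 1], [1, 1, 2]]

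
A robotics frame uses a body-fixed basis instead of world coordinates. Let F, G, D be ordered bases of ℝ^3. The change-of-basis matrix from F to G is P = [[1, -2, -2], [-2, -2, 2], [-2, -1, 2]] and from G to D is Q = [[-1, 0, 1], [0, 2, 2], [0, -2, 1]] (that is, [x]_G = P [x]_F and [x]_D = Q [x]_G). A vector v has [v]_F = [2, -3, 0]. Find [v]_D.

[-9, 2, -5]

Apply P to get G-coordinates [8, 2, -1], then Q to get D-coordinates.
The result is [v]_D = [-9, 2, -5].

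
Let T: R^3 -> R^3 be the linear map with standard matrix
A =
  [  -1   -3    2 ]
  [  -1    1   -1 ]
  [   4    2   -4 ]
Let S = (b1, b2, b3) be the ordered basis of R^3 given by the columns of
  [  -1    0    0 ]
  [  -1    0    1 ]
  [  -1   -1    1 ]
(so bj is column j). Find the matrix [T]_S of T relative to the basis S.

Let P have columns b1, ..., b3. Then [T]_S = P^(-1) A P.
Here det P = -1, so P^(-1) is integer; computing A P first and then P^(-1)(A P) gives [[-2, 2, 1], [3, -3, 2], [-1, 3, 1]].

[[-2, 2, 1], [3, -3, 2], [-1, 3, 1]]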